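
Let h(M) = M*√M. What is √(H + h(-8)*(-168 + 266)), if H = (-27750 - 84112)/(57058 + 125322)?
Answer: √(-5100347890 - 13038886044800*I*√2)/91190 ≈ 33.293 - 33.302*I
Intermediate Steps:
h(M) = M^(3/2)
H = -55931/91190 (H = -111862/182380 = -111862*1/182380 = -55931/91190 ≈ -0.61335)
√(H + h(-8)*(-168 + 266)) = √(-55931/91190 + (-8)^(3/2)*(-168 + 266)) = √(-55931/91190 - 16*I*√2*98) = √(-55931/91190 - 1568*I*√2)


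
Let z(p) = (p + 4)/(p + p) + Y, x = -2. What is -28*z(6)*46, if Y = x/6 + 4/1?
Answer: -5796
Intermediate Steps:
Y = 11/3 (Y = -2/6 + 4/1 = -2*⅙ + 4*1 = -⅓ + 4 = 11/3 ≈ 3.6667)
z(p) = 11/3 + (4 + p)/(2*p) (z(p) = (p + 4)/(p + p) + 11/3 = (4 + p)/((2*p)) + 11/3 = (4 + p)*(1/(2*p)) + 11/3 = (4 + p)/(2*p) + 11/3 = 11/3 + (4 + p)/(2*p))
-28*z(6)*46 = -28*(25/6 + 2/6)*46 = -28*(25/6 + 2*(⅙))*46 = -28*(25/6 + ⅓)*46 = -28*9/2*46 = -126*46 = -5796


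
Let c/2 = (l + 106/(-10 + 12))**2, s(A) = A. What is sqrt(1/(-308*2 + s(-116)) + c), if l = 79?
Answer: sqrt(4668098505)/366 ≈ 186.68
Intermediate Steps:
c = 34848 (c = 2*(79 + 106/(-10 + 12))**2 = 2*(79 + 106/2)**2 = 2*(79 + 106*(1/2))**2 = 2*(79 + 53)**2 = 2*132**2 = 2*17424 = 34848)
sqrt(1/(-308*2 + s(-116)) + c) = sqrt(1/(-308*2 - 116) + 34848) = sqrt(1/(-616 - 116) + 34848) = sqrt(1/(-732) + 34848) = sqrt(-1/732 + 34848) = sqrt(25508735/732) = sqrt(4668098505)/366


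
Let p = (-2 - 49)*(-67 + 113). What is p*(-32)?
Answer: 75072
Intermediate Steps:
p = -2346 (p = -51*46 = -2346)
p*(-32) = -2346*(-32) = 75072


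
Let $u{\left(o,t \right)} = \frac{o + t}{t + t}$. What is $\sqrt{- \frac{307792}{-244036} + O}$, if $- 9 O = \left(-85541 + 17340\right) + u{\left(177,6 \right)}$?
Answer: $\frac{\sqrt{16642547815}}{1482} \approx 87.049$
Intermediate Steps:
$u{\left(o,t \right)} = \frac{o + t}{2 t}$
$O = \frac{272743}{36}$ ($O = - \frac{\left(-85541 + 17340\right) + \frac{177 + 6}{2 \cdot 6}}{9} = - \frac{-68201 + \frac{1}{2} \cdot \frac{1}{6} \cdot 183}{9} = - \frac{-68201 + \frac{61}{4}}{9} = \left(- \frac{1}{9}\right) \left(- \frac{272743}{4}\right) = \frac{272743}{36} \approx 7576.2$)
$\sqrt{- \frac{307792}{-244036} + O} = \sqrt{- \frac{307792}{-244036} + \frac{272743}{36}} = \sqrt{\left(-307792\right) \left(- \frac{1}{244036}\right) + \frac{272743}{36}} = \sqrt{\frac{76948}{61009} + \frac{272743}{36}} = \sqrt{\frac{16642547815}{2196324}} = \frac{\sqrt{16642547815}}{1482}$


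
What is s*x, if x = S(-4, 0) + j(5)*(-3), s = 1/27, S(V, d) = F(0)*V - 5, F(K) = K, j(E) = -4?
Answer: 7/27 ≈ 0.25926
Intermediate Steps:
S(V, d) = -5 (S(V, d) = 0*V - 5 = 0 - 5 = -5)
s = 1/27 ≈ 0.037037
x = 7 (x = -5 - 4*(-3) = -5 + 12 = 7)
s*x = (1/27)*7 = 7/27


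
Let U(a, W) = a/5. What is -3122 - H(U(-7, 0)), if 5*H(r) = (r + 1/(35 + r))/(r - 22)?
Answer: -306831311/98280 ≈ -3122.0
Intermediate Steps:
U(a, W) = a/5 (U(a, W) = a*(1/5) = a/5)
H(r) = (r + 1/(35 + r))/(5*(-22 + r)) (H(r) = ((r + 1/(35 + r))/(r - 22))/5 = ((r + 1/(35 + r))/(-22 + r))/5 = (r + 1/(35 + r))/(5*(-22 + r)))
-3122 - H(U(-7, 0)) = -3122 - (1 + ((1/5)*(-7))**2 + 35*((1/5)*(-7)))/(5*(-770 + ((1/5)*(-7))**2 + 13*((1/5)*(-7)))) = -3122 - (1 + (-7/5)**2 + 35*(-7/5))/(5*(-770 + (-7/5)**2 + 13*(-7/5))) = -3122 - (1 + 49/25 - 49)/(5*(-770 + 49/25 - 91/5)) = -3122 - (-1151)/(5*(-19656/25)*25) = -3122 - (-25)*(-1151)/(5*19656*25) = -3122 - 1*1151/98280 = -3122 - 1151/98280 = -306831311/98280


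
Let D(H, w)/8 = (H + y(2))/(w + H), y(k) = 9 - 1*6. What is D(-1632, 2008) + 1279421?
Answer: 60131158/47 ≈ 1.2794e+6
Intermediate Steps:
y(k) = 3 (y(k) = 9 - 6 = 3)
D(H, w) = 8*(3 + H)/(H + w) (D(H, w) = 8*((H + 3)/(w + H)) = 8*((3 + H)/(H + w)) = 8*(3 + H)/(H + w))
D(-1632, 2008) + 1279421 = 8*(3 - 1632)/(-1632 + 2008) + 1279421 = 8*(-1629)/376 + 1279421 = 8*(1/376)*(-1629) + 1279421 = -1629/47 + 1279421 = 60131158/47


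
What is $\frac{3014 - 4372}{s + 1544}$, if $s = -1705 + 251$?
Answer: $- \frac{679}{45} \approx -15.089$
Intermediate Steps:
$s = -1454$
$\frac{3014 - 4372}{s + 1544} = \frac{3014 - 4372}{-1454 + 1544} = - \frac{1358}{90} = \left(-1358\right) \frac{1}{90} = - \frac{679}{45}$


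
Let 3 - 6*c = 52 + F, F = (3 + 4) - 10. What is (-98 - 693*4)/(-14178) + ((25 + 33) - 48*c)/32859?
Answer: 5574731/25881939 ≈ 0.21539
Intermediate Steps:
F = -3 (F = 7 - 10 = -3)
c = -23/3 (c = 1/2 - (52 - 3)/6 = 1/2 - 1/6*49 = 1/2 - 49/6 = -23/3 ≈ -7.6667)
(-98 - 693*4)/(-14178) + ((25 + 33) - 48*c)/32859 = (-98 - 693*4)/(-14178) + ((25 + 33) - 48*(-23/3))/32859 = (-98 - 99*28)*(-1/14178) + (58 + 368)*(1/32859) = (-98 - 2772)*(-1/14178) + 426*(1/32859) = -2870*(-1/14178) + 142/10953 = 1435/7089 + 142/10953 = 5574731/25881939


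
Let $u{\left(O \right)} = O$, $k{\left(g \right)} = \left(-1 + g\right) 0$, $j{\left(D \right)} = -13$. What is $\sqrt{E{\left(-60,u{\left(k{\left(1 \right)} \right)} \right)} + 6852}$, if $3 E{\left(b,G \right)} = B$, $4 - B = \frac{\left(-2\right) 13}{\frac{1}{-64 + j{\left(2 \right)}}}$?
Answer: $\sqrt{6186} \approx 78.651$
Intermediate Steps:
$k{\left(g \right)} = 0$
$B = -1998$ ($B = 4 - \frac{\left(-2\right) 13}{\frac{1}{-64 - 13}} = 4 - - \frac{26}{\frac{1}{-77}} = 4 - - \frac{26}{- \frac{1}{77}} = 4 - \left(-26\right) \left(-77\right) = 4 - 2002 = -1998$)
$E{\left(b,G \right)} = -666$ ($E{\left(b,G \right)} = \frac{1}{3} \left(-1998\right) = -666$)
$\sqrt{E{\left(-60,u{\left(k{\left(1 \right)} \right)} \right)} + 6852} = \sqrt{-666 + 6852} = \sqrt{6186}$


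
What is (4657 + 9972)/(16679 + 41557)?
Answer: 14629/58236 ≈ 0.25120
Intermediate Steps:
(4657 + 9972)/(16679 + 41557) = 14629/58236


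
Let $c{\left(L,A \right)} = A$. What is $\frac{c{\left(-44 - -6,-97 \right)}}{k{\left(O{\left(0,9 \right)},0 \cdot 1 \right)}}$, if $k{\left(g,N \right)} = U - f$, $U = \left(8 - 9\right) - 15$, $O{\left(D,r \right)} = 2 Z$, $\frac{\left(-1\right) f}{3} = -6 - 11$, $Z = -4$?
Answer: $\frac{97}{67} \approx 1.4478$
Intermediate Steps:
$f = 51$ ($f = - 3 \left(-6 - 11\right) = \left(-3\right) \left(-17\right) = 51$)
$O{\left(D,r \right)} = -8$ ($O{\left(D,r \right)} = 2 \left(-4\right) = -8$)
$U = -16$ ($U = -1 - 15 = -16$)
$k{\left(g,N \right)} = -67$ ($k{\left(g,N \right)} = -16 - 51 = -67$)
$\frac{c{\left(-44 - -6,-97 \right)}}{k{\left(O{\left(0,9 \right)},0 \cdot 1 \right)}} = - \frac{97}{-67} = \left(-97\right) \left(- \frac{1}{67}\right) = \frac{97}{67}$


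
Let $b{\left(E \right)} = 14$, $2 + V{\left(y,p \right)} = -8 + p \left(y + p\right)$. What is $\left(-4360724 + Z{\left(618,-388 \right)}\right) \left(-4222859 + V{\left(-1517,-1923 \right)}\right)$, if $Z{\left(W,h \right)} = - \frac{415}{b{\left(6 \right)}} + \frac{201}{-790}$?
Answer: $- \frac{28844529414808026}{2765} \approx -1.0432 \cdot 10^{13}$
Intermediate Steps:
$V{\left(y,p \right)} = -10 + p \left(p + y\right)$ ($V{\left(y,p \right)} = -2 + \left(-8 + p \left(y + p\right)\right) = -2 + \left(-8 + p \left(p + y\right)\right) = -10 + p \left(p + y\right)$)
$Z{\left(W,h \right)} = - \frac{82666}{2765}$ ($Z{\left(W,h \right)} = - \frac{415}{14} + \frac{201}{-790} = \left(-415\right) \frac{1}{14} + 201 \left(- \frac{1}{790}\right) = - \frac{415}{14} - \frac{201}{790} = - \frac{82666}{2765}$)
$\left(-4360724 + Z{\left(618,-388 \right)}\right) \left(-4222859 + V{\left(-1517,-1923 \right)}\right) = \left(-4360724 - \frac{82666}{2765}\right) \left(-4222859 - \left(-2917181 - 3697929\right)\right) = - \frac{12057484526 \left(-4222859 + \left(-10 + 3697929 + 2917191\right)\right)}{2765} = - \frac{12057484526 \left(-4222859 + 6615110\right)}{2765} = \left(- \frac{12057484526}{2765}\right) 2392251 = - \frac{28844529414808026}{2765}$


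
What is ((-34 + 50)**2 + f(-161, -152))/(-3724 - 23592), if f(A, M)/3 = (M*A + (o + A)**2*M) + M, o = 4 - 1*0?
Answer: 2791682/6829 ≈ 408.80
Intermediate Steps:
o = 4 (o = 4 + 0 = 4)
f(A, M) = 3*M + 3*A*M + 3*M*(4 + A)**2 (f(A, M) = 3*((M*A + (4 + A)**2*M) + M) = 3*((A*M + M*(4 + A)**2) + M) = 3*(M + A*M + M*(4 + A)**2) = 3*M + 3*A*M + 3*M*(4 + A)**2)
((-34 + 50)**2 + f(-161, -152))/(-3724 - 23592) = ((-34 + 50)**2 + 3*(-152)*(1 - 161 + (4 - 161)**2))/(-3724 - 23592) = (16**2 + 3*(-152)*(1 - 161 + (-157)**2))/(-27316) = (256 + 3*(-152)*(1 - 161 + 24649))*(-1/27316) = (256 + 3*(-152)*24489)*(-1/27316) = (256 - 11166984)*(-1/27316) = -11166728*(-1/27316) = 2791682/6829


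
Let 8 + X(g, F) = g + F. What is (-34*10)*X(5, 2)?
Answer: 340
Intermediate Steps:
X(g, F) = -8 + F + g (X(g, F) = -8 + (g + F) = -8 + (F + g) = -8 + F + g)
(-34*10)*X(5, 2) = (-34*10)*(-8 + 2 + 5) = -340*(-1) = 340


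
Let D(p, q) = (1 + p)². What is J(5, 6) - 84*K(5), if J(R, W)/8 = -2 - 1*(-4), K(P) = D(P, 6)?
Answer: -3008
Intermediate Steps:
K(P) = (1 + P)²
J(R, W) = 16 (J(R, W) = 8*(-2 - 1*(-4)) = 8*(-2 + 4) = 8*2 = 16)
J(5, 6) - 84*K(5) = 16 - 84*(1 + 5)² = 16 - 84*6² = 16 - 84*36 = 16 - 3024 = -3008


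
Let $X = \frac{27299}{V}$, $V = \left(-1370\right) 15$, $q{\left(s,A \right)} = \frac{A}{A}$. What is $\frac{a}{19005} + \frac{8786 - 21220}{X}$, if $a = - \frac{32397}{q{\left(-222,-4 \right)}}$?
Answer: $\frac{1618416162599}{172939165} \approx 9358.3$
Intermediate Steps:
$q{\left(s,A \right)} = 1$
$V = -20550$
$X = - \frac{27299}{20550}$ ($X = \frac{27299}{-20550} = 27299 \left(- \frac{1}{20550}\right) = - \frac{27299}{20550} \approx -1.3284$)
$a = -32397$ ($a = - \frac{32397}{1} = \left(-32397\right) 1 = -32397$)
$\frac{a}{19005} + \frac{8786 - 21220}{X} = - \frac{32397}{19005} + \frac{8786 - 21220}{- \frac{27299}{20550}} = \left(-32397\right) \frac{1}{19005} + \left(8786 - 21220\right) \left(- \frac{20550}{27299}\right) = - \frac{10799}{6335} - - \frac{255518700}{27299} = - \frac{10799}{6335} + \frac{255518700}{27299} = \frac{1618416162599}{172939165}$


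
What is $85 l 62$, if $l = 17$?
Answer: $89590$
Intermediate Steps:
$85 l 62 = 85 \cdot 17 \cdot 62 = 1445 \cdot 62 = 89590$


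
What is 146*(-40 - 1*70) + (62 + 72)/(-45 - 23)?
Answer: -546107/34 ≈ -16062.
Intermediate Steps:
146*(-40 - 1*70) + (62 + 72)/(-45 - 23) = 146*(-40 - 70) + 134/(-68) = 146*(-110) + 134*(-1/68) = -16060 - 67/34 = -546107/34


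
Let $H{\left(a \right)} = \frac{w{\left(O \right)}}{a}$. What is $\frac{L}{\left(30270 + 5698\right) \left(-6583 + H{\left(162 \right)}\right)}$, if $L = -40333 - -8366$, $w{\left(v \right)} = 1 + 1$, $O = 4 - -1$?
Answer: $\frac{2589327}{19178928896} \approx 0.00013501$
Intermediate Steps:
$O = 5$ ($O = 4 + 1 = 5$)
$w{\left(v \right)} = 2$
$H{\left(a \right)} = \frac{2}{a}$
$L = -31967$ ($L = -40333 + 8366 = -31967$)
$\frac{L}{\left(30270 + 5698\right) \left(-6583 + H{\left(162 \right)}\right)} = - \frac{31967}{\left(30270 + 5698\right) \left(-6583 + \frac{2}{162}\right)} = - \frac{31967}{35968 \left(-6583 + 2 \cdot \frac{1}{162}\right)} = - \frac{31967}{35968 \left(-6583 + \frac{1}{81}\right)} = - \frac{31967}{35968 \left(- \frac{533222}{81}\right)} = - \frac{31967}{- \frac{19178928896}{81}} = \left(-31967\right) \left(- \frac{81}{19178928896}\right) = \frac{2589327}{19178928896}$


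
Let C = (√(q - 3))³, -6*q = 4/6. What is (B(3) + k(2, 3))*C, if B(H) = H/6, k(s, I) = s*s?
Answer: -28*I*√7/3 ≈ -24.694*I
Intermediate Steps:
q = -⅑ (q = -2/(3*6) = -⅙*⅔ = -⅑ ≈ -0.11111)
k(s, I) = s²
B(H) = H/6 (B(H) = H*(⅙) = H/6)
C = -56*I*√7/27 (C = (√(-⅑ - 3))³ = (√(-28/9))³ = (2*I*√7/3)³ = -56*I*√7/27 ≈ -5.4875*I)
(B(3) + k(2, 3))*C = ((⅙)*3 + 2²)*(-56*I*√7/27) = (½ + 4)*(-56*I*√7/27) = 9*(-56*I*√7/27)/2 = -28*I*√7/3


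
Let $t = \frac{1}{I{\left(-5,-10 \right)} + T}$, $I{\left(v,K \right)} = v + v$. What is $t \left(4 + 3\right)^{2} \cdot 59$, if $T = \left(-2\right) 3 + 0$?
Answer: $- \frac{2891}{16} \approx -180.69$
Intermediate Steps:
$I{\left(v,K \right)} = 2 v$
$T = -6$ ($T = -6 + 0 = -6$)
$t = - \frac{1}{16}$ ($t = \frac{1}{2 \left(-5\right) - 6} = \frac{1}{-10 - 6} = \frac{1}{-16} = - \frac{1}{16} \approx -0.0625$)
$t \left(4 + 3\right)^{2} \cdot 59 = - \frac{\left(4 + 3\right)^{2}}{16} \cdot 59 = - \frac{7^{2}}{16} \cdot 59 = \left(- \frac{1}{16}\right) 49 \cdot 59 = \left(- \frac{49}{16}\right) 59 = - \frac{2891}{16}$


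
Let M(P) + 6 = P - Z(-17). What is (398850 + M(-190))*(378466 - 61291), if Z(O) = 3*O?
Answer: 126459258375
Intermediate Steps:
M(P) = 45 + P (M(P) = -6 + (P - 3*(-17)) = -6 + (P - 1*(-51)) = -6 + (P + 51) = -6 + (51 + P) = 45 + P)
(398850 + M(-190))*(378466 - 61291) = (398850 + (45 - 190))*(378466 - 61291) = (398850 - 145)*317175 = 398705*317175 = 126459258375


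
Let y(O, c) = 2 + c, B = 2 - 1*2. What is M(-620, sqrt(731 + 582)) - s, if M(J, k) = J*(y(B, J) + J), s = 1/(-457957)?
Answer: 351509474921/457957 ≈ 7.6756e+5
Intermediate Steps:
B = 0 (B = 2 - 2 = 0)
s = -1/457957 ≈ -2.1836e-6
M(J, k) = J*(2 + 2*J) (M(J, k) = J*((2 + J) + J) = J*(2 + 2*J))
M(-620, sqrt(731 + 582)) - s = 2*(-620)*(1 - 620) - 1*(-1/457957) = 2*(-620)*(-619) + 1/457957 = 767560 + 1/457957 = 351509474921/457957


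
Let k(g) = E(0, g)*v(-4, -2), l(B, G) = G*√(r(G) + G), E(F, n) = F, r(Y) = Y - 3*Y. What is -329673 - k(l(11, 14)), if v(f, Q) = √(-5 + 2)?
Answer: -329673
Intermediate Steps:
r(Y) = -2*Y
v(f, Q) = I*√3 (v(f, Q) = √(-3) = I*√3)
l(B, G) = G*√(-G) (l(B, G) = G*√(-2*G + G) = G*√(-G))
k(g) = 0 (k(g) = 0*(I*√3) = 0)
-329673 - k(l(11, 14)) = -329673 - 1*0 = -329673 + 0 = -329673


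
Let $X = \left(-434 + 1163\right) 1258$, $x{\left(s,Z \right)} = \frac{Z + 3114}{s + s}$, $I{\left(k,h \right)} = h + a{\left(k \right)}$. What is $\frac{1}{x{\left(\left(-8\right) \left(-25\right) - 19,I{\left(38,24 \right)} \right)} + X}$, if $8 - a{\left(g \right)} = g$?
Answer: $\frac{181}{165993396} \approx 1.0904 \cdot 10^{-6}$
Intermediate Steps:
$a{\left(g \right)} = 8 - g$
$I{\left(k,h \right)} = 8 + h - k$ ($I{\left(k,h \right)} = h - \left(-8 + k\right) = 8 + h - k$)
$x{\left(s,Z \right)} = \frac{3114 + Z}{2 s}$
$X = 917082$ ($X = 729 \cdot 1258 = 917082$)
$\frac{1}{x{\left(\left(-8\right) \left(-25\right) - 19,I{\left(38,24 \right)} \right)} + X} = \frac{1}{\frac{3114 + \left(8 + 24 - 38\right)}{2 \left(\left(-8\right) \left(-25\right) - 19\right)} + 917082} = \frac{1}{\frac{3114 + \left(8 + 24 - 38\right)}{2 \left(200 - 19\right)} + 917082} = \frac{1}{\frac{3114 - 6}{2 \cdot 181} + 917082} = \frac{1}{\frac{1}{2} \cdot \frac{1}{181} \cdot 3108 + 917082} = \frac{1}{\frac{1554}{181} + 917082} = \frac{1}{\frac{165993396}{181}} = \frac{181}{165993396}$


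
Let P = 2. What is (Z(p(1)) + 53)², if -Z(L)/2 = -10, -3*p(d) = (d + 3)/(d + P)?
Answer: 5329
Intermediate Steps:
p(d) = -(3 + d)/(3*(2 + d)) (p(d) = -(d + 3)/(3*(d + 2)) = -(3 + d)/(3*(2 + d)))
Z(L) = 20 (Z(L) = -2*(-10) = 20)
(Z(p(1)) + 53)² = (20 + 53)² = 73² = 5329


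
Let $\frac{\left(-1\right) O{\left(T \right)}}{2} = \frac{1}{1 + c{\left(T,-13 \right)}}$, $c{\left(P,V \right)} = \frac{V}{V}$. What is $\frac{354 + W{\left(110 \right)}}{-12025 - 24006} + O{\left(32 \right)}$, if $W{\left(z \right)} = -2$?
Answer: $- \frac{36383}{36031} \approx -1.0098$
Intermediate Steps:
$c{\left(P,V \right)} = 1$
$O{\left(T \right)} = -1$ ($O{\left(T \right)} = - \frac{2}{1 + 1} = - \frac{2}{2} = \left(-2\right) \frac{1}{2} = -1$)
$\frac{354 + W{\left(110 \right)}}{-12025 - 24006} + O{\left(32 \right)} = \frac{354 - 2}{-12025 - 24006} - 1 = \frac{352}{-36031} - 1 = 352 \left(- \frac{1}{36031}\right) - 1 = - \frac{352}{36031} - 1 = - \frac{36383}{36031}$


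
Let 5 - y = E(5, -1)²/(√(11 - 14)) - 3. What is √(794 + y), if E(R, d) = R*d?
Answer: √(7218 + 75*I*√3)/3 ≈ 28.321 + 0.25483*I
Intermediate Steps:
y = 8 + 25*I*√3/3 (y = 5 - ((5*(-1))²/(√(11 - 14)) - 3) = 5 - ((-5)²/√(-3) - 3) = 5 - (25/(I*√3) - 3) = 5 - (-I*√3/3*25 - 3) = 5 - (-25*I*√3/3 - 3) = 5 - (-3 - 25*I*√3/3) = 5 + (3 + 25*I*√3/3) = 8 + 25*I*√3/3 ≈ 8.0 + 14.434*I)
√(794 + y) = √(794 + (8 + 25*I*√3/3)) = √(802 + 25*I*√3/3)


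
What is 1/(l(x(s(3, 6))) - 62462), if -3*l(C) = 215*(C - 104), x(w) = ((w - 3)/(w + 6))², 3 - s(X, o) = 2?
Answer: -147/8087134 ≈ -1.8177e-5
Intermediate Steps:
s(X, o) = 1 (s(X, o) = 3 - 1*2 = 3 - 2 = 1)
x(w) = (-3 + w)²/(6 + w)² (x(w) = ((-3 + w)/(6 + w))² = (-3 + w)²/(6 + w)²)
l(C) = 22360/3 - 215*C/3 (l(C) = -215*(C - 104)/3 = -215*(-104 + C)/3 = -(-22360 + 215*C)/3 = 22360/3 - 215*C/3)
1/(l(x(s(3, 6))) - 62462) = 1/((22360/3 - 215*(-3 + 1)²/(3*(6 + 1)²)) - 62462) = 1/((22360/3 - 215*(-2)²/(3*7²)) - 62462) = 1/((22360/3 - 860/(3*49)) - 62462) = 1/((22360/3 - 215/3*4/49) - 62462) = 1/((22360/3 - 860/147) - 62462) = 1/(1094780/147 - 62462) = 1/(-8087134/147) = -147/8087134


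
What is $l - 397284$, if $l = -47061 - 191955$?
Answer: $-636300$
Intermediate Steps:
$l = -239016$ ($l = -47061 - 191955 = -239016$)
$l - 397284 = -239016 - 397284 = -636300$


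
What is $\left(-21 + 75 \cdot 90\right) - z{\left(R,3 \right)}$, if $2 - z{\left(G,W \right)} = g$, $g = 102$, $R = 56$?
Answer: $6829$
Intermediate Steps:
$z{\left(G,W \right)} = -100$ ($z{\left(G,W \right)} = 2 - 102 = -100$)
$\left(-21 + 75 \cdot 90\right) - z{\left(R,3 \right)} = \left(-21 + 75 \cdot 90\right) - -100 = \left(-21 + 6750\right) + 100 = 6729 + 100 = 6829$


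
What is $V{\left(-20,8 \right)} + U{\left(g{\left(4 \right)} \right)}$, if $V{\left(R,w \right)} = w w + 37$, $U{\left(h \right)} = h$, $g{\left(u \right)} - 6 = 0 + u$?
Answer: $111$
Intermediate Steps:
$g{\left(u \right)} = 6 + u$ ($g{\left(u \right)} = 6 + \left(0 + u\right) = 6 + u$)
$V{\left(R,w \right)} = 37 + w^{2}$ ($V{\left(R,w \right)} = w^{2} + 37 = 37 + w^{2}$)
$V{\left(-20,8 \right)} + U{\left(g{\left(4 \right)} \right)} = \left(37 + 8^{2}\right) + \left(6 + 4\right) = \left(37 + 64\right) + 10 = 101 + 10 = 111$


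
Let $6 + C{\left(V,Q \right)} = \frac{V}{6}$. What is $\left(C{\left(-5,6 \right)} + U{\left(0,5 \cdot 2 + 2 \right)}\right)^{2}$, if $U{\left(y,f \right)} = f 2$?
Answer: $\frac{10609}{36} \approx 294.69$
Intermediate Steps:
$U{\left(y,f \right)} = 2 f$
$C{\left(V,Q \right)} = -6 + \frac{V}{6}$
$\left(C{\left(-5,6 \right)} + U{\left(0,5 \cdot 2 + 2 \right)}\right)^{2} = \left(\left(-6 + \frac{1}{6} \left(-5\right)\right) + 2 \left(5 \cdot 2 + 2\right)\right)^{2} = \left(\left(-6 - \frac{5}{6}\right) + 2 \left(10 + 2\right)\right)^{2} = \left(- \frac{41}{6} + 2 \cdot 12\right)^{2} = \left(- \frac{41}{6} + 24\right)^{2} = \left(\frac{103}{6}\right)^{2} = \frac{10609}{36}$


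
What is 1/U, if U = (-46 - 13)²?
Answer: 1/3481 ≈ 0.00028727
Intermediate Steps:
U = 3481 (U = (-59)² = 3481)
1/U = 1/3481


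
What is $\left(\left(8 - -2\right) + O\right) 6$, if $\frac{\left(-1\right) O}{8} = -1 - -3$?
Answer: $-36$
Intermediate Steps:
$O = -16$ ($O = - 8 \left(-1 - -3\right) = - 8 \left(-1 + 3\right) = \left(-8\right) 2 = -16$)
$\left(\left(8 - -2\right) + O\right) 6 = \left(\left(8 - -2\right) - 16\right) 6 = \left(\left(8 + 2\right) - 16\right) 6 = \left(10 - 16\right) 6 = \left(-6\right) 6 = -36$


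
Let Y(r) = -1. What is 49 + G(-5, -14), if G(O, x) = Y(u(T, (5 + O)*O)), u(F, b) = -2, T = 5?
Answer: 48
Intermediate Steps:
G(O, x) = -1
49 + G(-5, -14) = 49 - 1 = 48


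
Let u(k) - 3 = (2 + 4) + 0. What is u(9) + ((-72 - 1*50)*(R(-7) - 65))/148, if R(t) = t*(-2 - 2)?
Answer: 79/2 ≈ 39.500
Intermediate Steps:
R(t) = -4*t (R(t) = t*(-4) = -4*t)
u(k) = 9 (u(k) = 3 + ((2 + 4) + 0) = 3 + (6 + 0) = 3 + 6 = 9)
u(9) + ((-72 - 1*50)*(R(-7) - 65))/148 = 9 + ((-72 - 1*50)*(-4*(-7) - 65))/148 = 9 + ((-72 - 50)*(28 - 65))*(1/148) = 9 - 122*(-37)*(1/148) = 9 + 4514*(1/148) = 9 + 61/2 = 79/2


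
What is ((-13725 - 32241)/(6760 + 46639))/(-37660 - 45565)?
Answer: 45966/4444131775 ≈ 1.0343e-5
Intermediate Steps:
((-13725 - 32241)/(6760 + 46639))/(-37660 - 45565) = -45966/53399/(-83225) = -45966*1/53399*(-1/83225) = -45966/53399*(-1/83225) = 45966/4444131775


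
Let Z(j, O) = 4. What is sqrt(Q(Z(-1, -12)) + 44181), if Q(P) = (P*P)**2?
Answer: sqrt(44437) ≈ 210.80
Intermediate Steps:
Q(P) = P**4 (Q(P) = (P**2)**2 = P**4)
sqrt(Q(Z(-1, -12)) + 44181) = sqrt(4**4 + 44181) = sqrt(256 + 44181) = sqrt(44437)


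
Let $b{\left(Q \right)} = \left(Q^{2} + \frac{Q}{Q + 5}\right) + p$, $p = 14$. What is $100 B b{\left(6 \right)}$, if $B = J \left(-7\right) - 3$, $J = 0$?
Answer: $- \frac{166800}{11} \approx -15164.0$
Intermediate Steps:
$b{\left(Q \right)} = 14 + Q^{2} + \frac{Q}{5 + Q}$ ($b{\left(Q \right)} = \left(Q^{2} + \frac{Q}{Q + 5}\right) + 14 = \left(Q^{2} + \frac{Q}{5 + Q}\right) + 14 = 14 + Q^{2} + \frac{Q}{5 + Q}$)
$B = -3$ ($B = 0 \left(-7\right) - 3 = 0 - 3 = -3$)
$100 B b{\left(6 \right)} = 100 \left(-3\right) \frac{70 + 6^{3} + 5 \cdot 6^{2} + 15 \cdot 6}{5 + 6} = - 300 \frac{70 + 216 + 5 \cdot 36 + 90}{11} = - 300 \frac{70 + 216 + 180 + 90}{11} = - 300 \cdot \frac{1}{11} \cdot 556 = \left(-300\right) \frac{556}{11} = - \frac{166800}{11}$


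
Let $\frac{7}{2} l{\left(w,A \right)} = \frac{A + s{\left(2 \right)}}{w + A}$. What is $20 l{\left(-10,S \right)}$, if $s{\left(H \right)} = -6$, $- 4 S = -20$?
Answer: $\frac{8}{7} \approx 1.1429$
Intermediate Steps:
$S = 5$ ($S = \left(- \frac{1}{4}\right) \left(-20\right) = 5$)
$l{\left(w,A \right)} = \frac{2 \left(-6 + A\right)}{7 \left(A + w\right)}$ ($l{\left(w,A \right)} = \frac{2 \frac{A - 6}{w + A}}{7} = \frac{2 \frac{-6 + A}{A + w}}{7} = \frac{2 \left(-6 + A\right)}{7 \left(A + w\right)}$)
$20 l{\left(-10,S \right)} = 20 \frac{2 \left(-6 + 5\right)}{7 \left(5 - 10\right)} = 20 \cdot \frac{2}{7} \frac{1}{-5} \left(-1\right) = 20 \cdot \frac{2}{7} \left(- \frac{1}{5}\right) \left(-1\right) = 20 \cdot \frac{2}{35} = \frac{8}{7}$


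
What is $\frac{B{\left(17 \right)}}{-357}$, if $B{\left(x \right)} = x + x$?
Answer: $- \frac{2}{21} \approx -0.095238$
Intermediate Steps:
$B{\left(x \right)} = 2 x$
$\frac{B{\left(17 \right)}}{-357} = \frac{2 \cdot 17}{-357} = 34 \left(- \frac{1}{357}\right) = - \frac{2}{21}$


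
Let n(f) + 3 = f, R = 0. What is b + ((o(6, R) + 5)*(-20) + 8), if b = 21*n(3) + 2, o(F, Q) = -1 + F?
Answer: -190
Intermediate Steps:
n(f) = -3 + f
b = 2 (b = 21*(-3 + 3) + 2 = 21*0 + 2 = 0 + 2 = 2)
b + ((o(6, R) + 5)*(-20) + 8) = 2 + (((-1 + 6) + 5)*(-20) + 8) = 2 + ((5 + 5)*(-20) + 8) = 2 + (10*(-20) + 8) = 2 + (-200 + 8) = 2 - 192 = -190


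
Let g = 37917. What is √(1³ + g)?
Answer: √37918 ≈ 194.73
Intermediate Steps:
√(1³ + g) = √(1³ + 37917) = √(1 + 37917) = √37918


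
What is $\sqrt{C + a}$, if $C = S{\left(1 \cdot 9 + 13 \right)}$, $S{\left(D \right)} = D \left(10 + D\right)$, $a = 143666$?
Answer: $\sqrt{144370} \approx 379.96$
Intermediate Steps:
$C = 704$ ($C = \left(1 \cdot 9 + 13\right) \left(10 + \left(1 \cdot 9 + 13\right)\right) = \left(9 + 13\right) \left(10 + \left(9 + 13\right)\right) = 22 \left(10 + 22\right) = 22 \cdot 32 = 704$)
$\sqrt{C + a} = \sqrt{704 + 143666} = \sqrt{144370}$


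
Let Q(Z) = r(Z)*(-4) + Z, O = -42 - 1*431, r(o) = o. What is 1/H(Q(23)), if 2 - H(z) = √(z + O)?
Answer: 1/273 + I*√542/546 ≈ 0.003663 + 0.042639*I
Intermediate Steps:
O = -473 (O = -42 - 431 = -473)
Q(Z) = -3*Z (Q(Z) = Z*(-4) + Z = -4*Z + Z = -3*Z)
H(z) = 2 - √(-473 + z) (H(z) = 2 - √(z - 473) = 2 - √(-473 + z))
1/H(Q(23)) = 1/(2 - √(-473 - 3*23)) = 1/(2 - √(-473 - 69)) = 1/(2 - √(-542)) = 1/(2 - I*√542)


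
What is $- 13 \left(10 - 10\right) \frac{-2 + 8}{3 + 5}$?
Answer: $0$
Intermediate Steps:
$- 13 \left(10 - 10\right) \frac{-2 + 8}{3 + 5} = - 13 \left(10 - 10\right) \frac{6}{8} = \left(-13\right) 0 \cdot 6 \cdot \frac{1}{8} = 0 \cdot \frac{3}{4} = 0$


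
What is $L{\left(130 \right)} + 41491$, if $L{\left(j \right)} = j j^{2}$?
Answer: $2238491$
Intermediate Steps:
$L{\left(j \right)} = j^{3}$
$L{\left(130 \right)} + 41491 = 130^{3} + 41491 = 2197000 + 41491 = 2238491$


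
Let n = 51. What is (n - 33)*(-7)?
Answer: -126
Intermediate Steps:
(n - 33)*(-7) = (51 - 33)*(-7) = 18*(-7) = -126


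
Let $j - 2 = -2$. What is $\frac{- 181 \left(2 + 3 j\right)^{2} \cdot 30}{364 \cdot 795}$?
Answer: $- \frac{362}{4823} \approx -0.075057$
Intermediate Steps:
$j = 0$ ($j = 2 - 2 = 0$)
$\frac{- 181 \left(2 + 3 j\right)^{2} \cdot 30}{364 \cdot 795} = \frac{- 181 \left(2 + 3 \cdot 0\right)^{2} \cdot 30}{364 \cdot 795} = \frac{- 181 \left(2 + 0\right)^{2} \cdot 30}{289380} = - 181 \cdot 2^{2} \cdot 30 \cdot \frac{1}{289380} = \left(-181\right) 4 \cdot 30 \cdot \frac{1}{289380} = \left(-724\right) 30 \cdot \frac{1}{289380} = \left(-21720\right) \frac{1}{289380} = - \frac{362}{4823}$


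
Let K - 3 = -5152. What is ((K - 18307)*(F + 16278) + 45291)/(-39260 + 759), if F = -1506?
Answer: 346446741/38501 ≈ 8998.4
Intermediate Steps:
K = -5149 (K = 3 - 5152 = -5149)
((K - 18307)*(F + 16278) + 45291)/(-39260 + 759) = ((-5149 - 18307)*(-1506 + 16278) + 45291)/(-39260 + 759) = (-23456*14772 + 45291)/(-38501) = (-346492032 + 45291)*(-1/38501) = -346446741*(-1/38501) = 346446741/38501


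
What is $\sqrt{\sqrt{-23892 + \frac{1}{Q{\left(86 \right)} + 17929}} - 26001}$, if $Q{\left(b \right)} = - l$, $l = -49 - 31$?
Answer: $\frac{\sqrt{-104108030001 + 667 i \sqrt{860972325027}}}{2001} \approx 0.47929 + 161.25 i$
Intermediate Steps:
$l = -80$
$Q{\left(b \right)} = 80$ ($Q{\left(b \right)} = \left(-1\right) \left(-80\right) = 80$)
$\sqrt{\sqrt{-23892 + \frac{1}{Q{\left(86 \right)} + 17929}} - 26001} = \sqrt{\sqrt{-23892 + \frac{1}{80 + 17929}} - 26001} = \sqrt{\sqrt{-23892 + \frac{1}{18009}} - 26001} = \sqrt{\sqrt{- \frac{430271027}{18009}} - 26001} = \sqrt{\frac{i \sqrt{860972325027}}{6003} - 26001} = \sqrt{-26001 + \frac{i \sqrt{860972325027}}{6003}}$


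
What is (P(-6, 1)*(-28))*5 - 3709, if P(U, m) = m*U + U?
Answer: -2029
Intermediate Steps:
P(U, m) = U + U*m (P(U, m) = U*m + U = U + U*m)
(P(-6, 1)*(-28))*5 - 3709 = (-6*(1 + 1)*(-28))*5 - 3709 = (-6*2*(-28))*5 - 3709 = -12*(-28)*5 - 3709 = 336*5 - 3709 = 1680 - 3709 = -2029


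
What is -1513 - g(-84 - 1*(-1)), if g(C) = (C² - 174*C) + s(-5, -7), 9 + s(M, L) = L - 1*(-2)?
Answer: -22830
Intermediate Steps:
s(M, L) = -7 + L (s(M, L) = -9 + (L - 1*(-2)) = -9 + (L + 2) = -9 + (2 + L) = -7 + L)
g(C) = -14 + C² - 174*C (g(C) = (C² - 174*C) + (-7 - 7) = (C² - 174*C) - 14 = -14 + C² - 174*C)
-1513 - g(-84 - 1*(-1)) = -1513 - (-14 + (-84 - 1*(-1))² - 174*(-84 - 1*(-1))) = -1513 - (-14 + (-84 + 1)² - 174*(-84 + 1)) = -1513 - (-14 + (-83)² - 174*(-83)) = -1513 - (-14 + 6889 + 14442) = -1513 - 1*21317 = -1513 - 21317 = -22830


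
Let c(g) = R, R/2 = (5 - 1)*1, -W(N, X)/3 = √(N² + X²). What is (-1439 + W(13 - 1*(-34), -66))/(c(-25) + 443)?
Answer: -1439/451 - 3*√6565/451 ≈ -3.7297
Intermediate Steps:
W(N, X) = -3*√(N² + X²)
R = 8 (R = 2*((5 - 1)*1) = 2*(4*1) = 2*4 = 8)
c(g) = 8
(-1439 + W(13 - 1*(-34), -66))/(c(-25) + 443) = (-1439 - 3*√((13 - 1*(-34))² + (-66)²))/(8 + 443) = (-1439 - 3*√((13 + 34)² + 4356))/451 = (-1439 - 3*√(47² + 4356))*(1/451) = (-1439 - 3*√(2209 + 4356))*(1/451) = (-1439 - 3*√6565)*(1/451) = -1439/451 - 3*√6565/451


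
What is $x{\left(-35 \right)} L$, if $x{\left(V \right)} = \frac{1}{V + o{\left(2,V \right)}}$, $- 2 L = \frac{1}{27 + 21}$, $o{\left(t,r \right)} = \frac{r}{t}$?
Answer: $\frac{1}{5040} \approx 0.00019841$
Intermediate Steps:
$L = - \frac{1}{96}$ ($L = - \frac{1}{2 \left(27 + 21\right)} = - \frac{1}{2 \cdot 48} = \left(- \frac{1}{2}\right) \frac{1}{48} = - \frac{1}{96} \approx -0.010417$)
$x{\left(V \right)} = \frac{2}{3 V}$ ($x{\left(V \right)} = \frac{1}{V + \frac{V}{2}} = \frac{1}{\frac{3}{2} V} = \frac{2}{3 V}$)
$x{\left(-35 \right)} L = \frac{2}{3 \left(-35\right)} \left(- \frac{1}{96}\right) = \frac{2}{3} \left(- \frac{1}{35}\right) \left(- \frac{1}{96}\right) = \left(- \frac{2}{105}\right) \left(- \frac{1}{96}\right) = \frac{1}{5040}$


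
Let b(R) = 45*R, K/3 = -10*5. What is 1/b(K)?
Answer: -1/6750 ≈ -0.00014815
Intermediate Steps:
K = -150 (K = 3*(-10*5) = 3*(-50) = -150)
1/b(K) = 1/(45*(-150)) = 1/(-6750) = -1/6750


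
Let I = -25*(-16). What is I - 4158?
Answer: -3758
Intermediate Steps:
I = 400
I - 4158 = 400 - 4158 = -3758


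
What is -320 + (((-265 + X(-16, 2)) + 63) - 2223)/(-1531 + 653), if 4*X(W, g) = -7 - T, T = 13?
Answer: -139265/439 ≈ -317.23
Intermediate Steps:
X(W, g) = -5 (X(W, g) = (-7 - 1*13)/4 = (-7 - 13)/4 = (¼)*(-20) = -5)
-320 + (((-265 + X(-16, 2)) + 63) - 2223)/(-1531 + 653) = -320 + (((-265 - 5) + 63) - 2223)/(-1531 + 653) = -320 + ((-270 + 63) - 2223)/(-878) = -320 + (-207 - 2223)*(-1/878) = -320 - 2430*(-1/878) = -320 + 1215/439 = -139265/439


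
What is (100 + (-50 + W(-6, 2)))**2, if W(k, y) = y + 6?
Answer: 3364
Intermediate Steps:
W(k, y) = 6 + y
(100 + (-50 + W(-6, 2)))**2 = (100 + (-50 + (6 + 2)))**2 = (100 + (-50 + 8))**2 = (100 - 42)**2 = 58**2 = 3364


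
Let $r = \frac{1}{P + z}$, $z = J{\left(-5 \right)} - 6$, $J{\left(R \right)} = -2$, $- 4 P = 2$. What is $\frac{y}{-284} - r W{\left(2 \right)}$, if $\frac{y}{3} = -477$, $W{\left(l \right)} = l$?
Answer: $\frac{25463}{4828} \approx 5.274$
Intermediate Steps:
$P = - \frac{1}{2}$ ($P = \left(- \frac{1}{4}\right) 2 = - \frac{1}{2} \approx -0.5$)
$y = -1431$ ($y = 3 \left(-477\right) = -1431$)
$z = -8$ ($z = -2 - 6 = -8$)
$r = - \frac{2}{17}$ ($r = \frac{1}{- \frac{1}{2} - 8} = \frac{1}{- \frac{17}{2}} = - \frac{2}{17} \approx -0.11765$)
$\frac{y}{-284} - r W{\left(2 \right)} = - \frac{1431}{-284} - \left(- \frac{2}{17}\right) 2 = \left(-1431\right) \left(- \frac{1}{284}\right) - - \frac{4}{17} = \frac{1431}{284} + \frac{4}{17} = \frac{25463}{4828}$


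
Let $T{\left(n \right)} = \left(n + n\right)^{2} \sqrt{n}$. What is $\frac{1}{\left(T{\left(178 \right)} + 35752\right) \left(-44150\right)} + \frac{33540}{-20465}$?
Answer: $- \frac{105793640806785101983}{64551784708146435600} - \frac{7921 \sqrt{178}}{7885632141234600} \approx -1.6389$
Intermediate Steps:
$T{\left(n \right)} = 4 n^{\frac{5}{2}}$ ($T{\left(n \right)} = \left(2 n\right)^{2} \sqrt{n} = 4 n^{2} \sqrt{n} = 4 n^{\frac{5}{2}}$)
$\frac{1}{\left(T{\left(178 \right)} + 35752\right) \left(-44150\right)} + \frac{33540}{-20465} = \frac{1}{\left(4 \cdot 178^{\frac{5}{2}} + 35752\right) \left(-44150\right)} + \frac{33540}{-20465} = \frac{1}{4 \cdot 31684 \sqrt{178} + 35752} \left(- \frac{1}{44150}\right) + 33540 \left(- \frac{1}{20465}\right) = \frac{1}{126736 \sqrt{178} + 35752} \left(- \frac{1}{44150}\right) - \frac{6708}{4093} = \frac{1}{35752 + 126736 \sqrt{178}} \left(- \frac{1}{44150}\right) - \frac{6708}{4093} = - \frac{1}{44150 \left(35752 + 126736 \sqrt{178}\right)} - \frac{6708}{4093} = - \frac{6708}{4093} - \frac{1}{44150 \left(35752 + 126736 \sqrt{178}\right)}$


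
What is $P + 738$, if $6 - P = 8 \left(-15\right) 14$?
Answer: $2424$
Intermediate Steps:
$P = 1686$ ($P = 6 - 8 \left(-15\right) 14 = 6 - \left(-120\right) 14 = 6 - -1680 = 6 + 1680 = 1686$)
$P + 738 = 1686 + 738 = 2424$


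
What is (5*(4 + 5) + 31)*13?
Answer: 988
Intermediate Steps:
(5*(4 + 5) + 31)*13 = (5*9 + 31)*13 = (45 + 31)*13 = 76*13 = 988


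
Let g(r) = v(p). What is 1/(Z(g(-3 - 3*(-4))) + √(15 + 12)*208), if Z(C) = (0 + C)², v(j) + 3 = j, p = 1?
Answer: -1/292028 + 39*√3/73007 ≈ 0.00092183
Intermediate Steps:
v(j) = -3 + j
g(r) = -2 (g(r) = -3 + 1 = -2)
Z(C) = C²
1/(Z(g(-3 - 3*(-4))) + √(15 + 12)*208) = 1/((-2)² + √(15 + 12)*208) = 1/(4 + √27*208) = 1/(4 + (3*√3)*208) = 1/(4 + 624*√3)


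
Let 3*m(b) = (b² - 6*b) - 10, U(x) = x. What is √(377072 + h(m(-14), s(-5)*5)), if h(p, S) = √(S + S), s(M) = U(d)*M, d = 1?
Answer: √(377072 + 5*I*√2) ≈ 614.06 + 0.006*I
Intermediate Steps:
m(b) = -10/3 - 2*b + b²/3 (m(b) = ((b² - 6*b) - 10)/3 = (-10 + b² - 6*b)/3 = -10/3 - 2*b + b²/3)
s(M) = M (s(M) = 1*M = M)
h(p, S) = √2*√S (h(p, S) = √(2*S) = √2*√S)
√(377072 + h(m(-14), s(-5)*5)) = √(377072 + √2*√(-5*5)) = √(377072 + √2*√(-25)) = √(377072 + √2*(5*I)) = √(377072 + 5*I*√2)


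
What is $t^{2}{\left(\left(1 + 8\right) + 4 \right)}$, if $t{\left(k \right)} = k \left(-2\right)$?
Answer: $676$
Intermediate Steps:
$t{\left(k \right)} = - 2 k$
$t^{2}{\left(\left(1 + 8\right) + 4 \right)} = \left(- 2 \left(\left(1 + 8\right) + 4\right)\right)^{2} = \left(- 2 \left(9 + 4\right)\right)^{2} = \left(\left(-2\right) 13\right)^{2} = \left(-26\right)^{2} = 676$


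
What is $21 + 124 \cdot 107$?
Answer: $13289$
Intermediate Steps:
$21 + 124 \cdot 107 = 21 + 13268 = 13289$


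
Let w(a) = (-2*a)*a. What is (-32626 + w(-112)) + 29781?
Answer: -27933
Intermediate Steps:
w(a) = -2*a**2
(-32626 + w(-112)) + 29781 = (-32626 - 2*(-112)**2) + 29781 = (-32626 - 2*12544) + 29781 = (-32626 - 25088) + 29781 = -57714 + 29781 = -27933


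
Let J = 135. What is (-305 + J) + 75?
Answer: -95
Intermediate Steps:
(-305 + J) + 75 = (-305 + 135) + 75 = -170 + 75 = -95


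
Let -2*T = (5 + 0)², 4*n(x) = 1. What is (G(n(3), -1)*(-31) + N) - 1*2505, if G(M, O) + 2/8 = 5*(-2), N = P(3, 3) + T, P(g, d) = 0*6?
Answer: -8799/4 ≈ -2199.8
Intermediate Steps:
P(g, d) = 0
n(x) = ¼ (n(x) = (¼)*1 = ¼)
T = -25/2 (T = -(5 + 0)²/2 = -½*5² = -½*25 = -25/2 ≈ -12.500)
N = -25/2 (N = 0 - 25/2 = -25/2 ≈ -12.500)
G(M, O) = -41/4 (G(M, O) = -¼ + 5*(-2) = -¼ - 10 = -41/4)
(G(n(3), -1)*(-31) + N) - 1*2505 = (-41/4*(-31) - 25/2) - 1*2505 = (1271/4 - 25/2) - 2505 = 1221/4 - 2505 = -8799/4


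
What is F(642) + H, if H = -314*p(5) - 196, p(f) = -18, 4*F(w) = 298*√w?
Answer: 5456 + 149*√642/2 ≈ 7343.7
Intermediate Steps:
F(w) = 149*√w/2 (F(w) = (298*√w)/4 = 149*√w/2)
H = 5456 (H = -314*(-18) - 196 = 5652 - 196 = 5456)
F(642) + H = 149*√642/2 + 5456 = 5456 + 149*√642/2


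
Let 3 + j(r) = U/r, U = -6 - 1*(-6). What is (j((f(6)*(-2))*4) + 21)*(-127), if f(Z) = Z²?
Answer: -2286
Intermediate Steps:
U = 0 (U = -6 + 6 = 0)
j(r) = -3 (j(r) = -3 + 0/r = -3 + 0 = -3)
(j((f(6)*(-2))*4) + 21)*(-127) = (-3 + 21)*(-127) = 18*(-127) = -2286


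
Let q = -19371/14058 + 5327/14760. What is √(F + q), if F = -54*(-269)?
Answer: √443100809680270/174660 ≈ 120.52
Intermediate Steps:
q = -1065803/1047960 (q = -19371*1/14058 + 5327*(1/14760) = -587/426 + 5327/14760 = -1065803/1047960 ≈ -1.0170)
F = 14526
√(F + q) = √(14526 - 1065803/1047960) = √(15221601157/1047960) = √443100809680270/174660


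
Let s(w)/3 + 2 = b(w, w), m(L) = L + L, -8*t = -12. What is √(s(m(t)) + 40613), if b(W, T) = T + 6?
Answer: √40634 ≈ 201.58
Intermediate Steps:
t = 3/2 (t = -⅛*(-12) = 3/2 ≈ 1.5000)
m(L) = 2*L
b(W, T) = 6 + T
s(w) = 12 + 3*w (s(w) = -6 + 3*(6 + w) = -6 + (18 + 3*w) = 12 + 3*w)
√(s(m(t)) + 40613) = √((12 + 3*(2*(3/2))) + 40613) = √((12 + 3*3) + 40613) = √((12 + 9) + 40613) = √(21 + 40613) = √40634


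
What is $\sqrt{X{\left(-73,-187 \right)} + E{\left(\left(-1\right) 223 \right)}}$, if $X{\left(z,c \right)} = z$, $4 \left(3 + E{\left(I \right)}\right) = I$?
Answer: $\frac{i \sqrt{527}}{2} \approx 11.478 i$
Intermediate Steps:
$E{\left(I \right)} = -3 + \frac{I}{4}$
$\sqrt{X{\left(-73,-187 \right)} + E{\left(\left(-1\right) 223 \right)}} = \sqrt{-73 + \left(-3 + \frac{\left(-1\right) 223}{4}\right)} = \sqrt{-73 + \left(-3 + \frac{1}{4} \left(-223\right)\right)} = \sqrt{-73 - \frac{235}{4}} = \sqrt{- \frac{527}{4}} = \frac{i \sqrt{527}}{2}$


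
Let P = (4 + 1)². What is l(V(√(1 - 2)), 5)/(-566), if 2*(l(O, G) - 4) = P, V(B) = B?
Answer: -33/1132 ≈ -0.029152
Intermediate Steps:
P = 25 (P = 5² = 25)
l(O, G) = 33/2 (l(O, G) = 4 + (½)*25 = 4 + 25/2 = 33/2)
l(V(√(1 - 2)), 5)/(-566) = (33/2)/(-566) = (33/2)*(-1/566) = -33/1132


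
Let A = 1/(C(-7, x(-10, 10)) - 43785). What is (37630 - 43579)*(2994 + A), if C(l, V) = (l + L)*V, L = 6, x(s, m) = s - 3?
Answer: -779636480283/43772 ≈ -1.7811e+7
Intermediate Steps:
x(s, m) = -3 + s
C(l, V) = V*(6 + l) (C(l, V) = (l + 6)*V = (6 + l)*V = V*(6 + l))
A = -1/43772 (A = 1/((-3 - 10)*(6 - 7) - 43785) = 1/(-13*(-1) - 43785) = 1/(13 - 43785) = 1/(-43772) = -1/43772 ≈ -2.2846e-5)
(37630 - 43579)*(2994 + A) = (37630 - 43579)*(2994 - 1/43772) = -5949*131053367/43772 = -779636480283/43772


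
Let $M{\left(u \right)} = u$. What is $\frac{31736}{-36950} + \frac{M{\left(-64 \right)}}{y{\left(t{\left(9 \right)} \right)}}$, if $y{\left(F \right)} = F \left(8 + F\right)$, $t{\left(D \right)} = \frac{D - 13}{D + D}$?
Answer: $\frac{4677644}{129325} \approx 36.17$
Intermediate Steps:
$t{\left(D \right)} = \frac{-13 + D}{2 D}$
$\frac{31736}{-36950} + \frac{M{\left(-64 \right)}}{y{\left(t{\left(9 \right)} \right)}} = \frac{31736}{-36950} - \frac{64}{\frac{-13 + 9}{2 \cdot 9} \left(8 + \frac{-13 + 9}{2 \cdot 9}\right)} = 31736 \left(- \frac{1}{36950}\right) - \frac{64}{\frac{1}{2} \cdot \frac{1}{9} \left(-4\right) \left(8 + \frac{1}{2} \cdot \frac{1}{9} \left(-4\right)\right)} = - \frac{15868}{18475} - \frac{64}{\left(- \frac{2}{9}\right) \left(8 - \frac{2}{9}\right)} = - \frac{15868}{18475} - \frac{64}{\left(- \frac{2}{9}\right) \frac{70}{9}} = - \frac{15868}{18475} - \frac{64}{- \frac{140}{81}} = - \frac{15868}{18475} - - \frac{1296}{35} = - \frac{15868}{18475} + \frac{1296}{35} = \frac{4677644}{129325}$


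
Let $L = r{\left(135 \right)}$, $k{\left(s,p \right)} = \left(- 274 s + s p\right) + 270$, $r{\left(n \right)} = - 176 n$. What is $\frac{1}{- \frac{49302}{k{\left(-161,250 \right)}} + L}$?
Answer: $- \frac{689}{16378857} \approx -4.2066 \cdot 10^{-5}$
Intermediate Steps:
$k{\left(s,p \right)} = 270 - 274 s + p s$ ($k{\left(s,p \right)} = \left(- 274 s + p s\right) + 270 = 270 - 274 s + p s$)
$L = -23760$ ($L = \left(-176\right) 135 = -23760$)
$\frac{1}{- \frac{49302}{k{\left(-161,250 \right)}} + L} = \frac{1}{- \frac{49302}{270 - -44114 + 250 \left(-161\right)} - 23760} = \frac{1}{- \frac{49302}{270 + 44114 - 40250} - 23760} = \frac{1}{- \frac{49302}{4134} - 23760} = \frac{1}{\left(-49302\right) \frac{1}{4134} - 23760} = \frac{1}{- \frac{8217}{689} - 23760} = \frac{1}{- \frac{16378857}{689}} = - \frac{689}{16378857}$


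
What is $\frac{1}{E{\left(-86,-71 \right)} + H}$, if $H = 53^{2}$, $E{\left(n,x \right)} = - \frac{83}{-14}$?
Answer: $\frac{14}{39409} \approx 0.00035525$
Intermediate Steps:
$E{\left(n,x \right)} = \frac{83}{14}$ ($E{\left(n,x \right)} = \left(-83\right) \left(- \frac{1}{14}\right) = \frac{83}{14}$)
$H = 2809$
$\frac{1}{E{\left(-86,-71 \right)} + H} = \frac{1}{\frac{83}{14} + 2809} = \frac{1}{\frac{39409}{14}} = \frac{14}{39409}$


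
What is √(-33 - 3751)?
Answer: 2*I*√946 ≈ 61.514*I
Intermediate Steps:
√(-33 - 3751) = √(-3784) = 2*I*√946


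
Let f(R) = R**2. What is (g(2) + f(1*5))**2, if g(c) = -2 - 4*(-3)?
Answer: 1225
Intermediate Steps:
g(c) = 10 (g(c) = -2 + 12 = 10)
(g(2) + f(1*5))**2 = (10 + (1*5)**2)**2 = (10 + 5**2)**2 = (10 + 25)**2 = 35**2 = 1225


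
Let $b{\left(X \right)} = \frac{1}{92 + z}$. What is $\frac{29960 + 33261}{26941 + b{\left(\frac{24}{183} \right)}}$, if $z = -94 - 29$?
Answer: $\frac{1959851}{835170} \approx 2.3466$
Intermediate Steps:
$z = -123$ ($z = -94 - 29 = -123$)
$b{\left(X \right)} = - \frac{1}{31}$ ($b{\left(X \right)} = \frac{1}{92 - 123} = \frac{1}{-31} = - \frac{1}{31}$)
$\frac{29960 + 33261}{26941 + b{\left(\frac{24}{183} \right)}} = \frac{29960 + 33261}{26941 - \frac{1}{31}} = \frac{63221}{\frac{835170}{31}} = 63221 \cdot \frac{31}{835170} = \frac{1959851}{835170}$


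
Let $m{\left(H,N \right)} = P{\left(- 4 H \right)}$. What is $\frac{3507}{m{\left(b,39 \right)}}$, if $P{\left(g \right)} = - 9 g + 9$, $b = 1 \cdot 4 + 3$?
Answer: $\frac{1169}{87} \approx 13.437$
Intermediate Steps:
$b = 7$ ($b = 4 + 3 = 7$)
$P{\left(g \right)} = 9 - 9 g$
$m{\left(H,N \right)} = 9 + 36 H$ ($m{\left(H,N \right)} = 9 - 9 \left(- 4 H\right) = 9 + 36 H$)
$\frac{3507}{m{\left(b,39 \right)}} = \frac{3507}{9 + 36 \cdot 7} = \frac{3507}{9 + 252} = \frac{3507}{261} = 3507 \cdot \frac{1}{261} = \frac{1169}{87}$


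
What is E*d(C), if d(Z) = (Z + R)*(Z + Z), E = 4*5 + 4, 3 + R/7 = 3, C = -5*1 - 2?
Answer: 2352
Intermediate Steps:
C = -7 (C = -5 - 2 = -7)
R = 0 (R = -21 + 7*3 = -21 + 21 = 0)
E = 24 (E = 20 + 4 = 24)
d(Z) = 2*Z² (d(Z) = (Z + 0)*(Z + Z) = Z*(2*Z) = 2*Z²)
E*d(C) = 24*(2*(-7)²) = 24*(2*49) = 24*98 = 2352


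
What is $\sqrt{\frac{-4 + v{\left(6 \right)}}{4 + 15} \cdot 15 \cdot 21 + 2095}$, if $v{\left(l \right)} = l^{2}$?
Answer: $\frac{\sqrt{947815}}{19} \approx 51.24$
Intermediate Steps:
$\sqrt{\frac{-4 + v{\left(6 \right)}}{4 + 15} \cdot 15 \cdot 21 + 2095} = \sqrt{\frac{-4 + 6^{2}}{4 + 15} \cdot 15 \cdot 21 + 2095} = \sqrt{\frac{-4 + 36}{19} \cdot 15 \cdot 21 + 2095} = \sqrt{32 \cdot \frac{1}{19} \cdot 15 \cdot 21 + 2095} = \sqrt{\frac{32}{19} \cdot 15 \cdot 21 + 2095} = \sqrt{\frac{480}{19} \cdot 21 + 2095} = \sqrt{\frac{10080}{19} + 2095} = \sqrt{\frac{49885}{19}} = \frac{\sqrt{947815}}{19}$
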